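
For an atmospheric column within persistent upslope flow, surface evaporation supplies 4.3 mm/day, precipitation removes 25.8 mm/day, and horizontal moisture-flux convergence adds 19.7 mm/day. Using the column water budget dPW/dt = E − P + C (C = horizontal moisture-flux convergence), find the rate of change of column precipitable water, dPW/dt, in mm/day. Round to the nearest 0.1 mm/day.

dPW/dt ≈ -1.8 mm/day

dPW/dt = E − P + C = 4.3 − 25.8 + (19.7) = -1.8 mm/day.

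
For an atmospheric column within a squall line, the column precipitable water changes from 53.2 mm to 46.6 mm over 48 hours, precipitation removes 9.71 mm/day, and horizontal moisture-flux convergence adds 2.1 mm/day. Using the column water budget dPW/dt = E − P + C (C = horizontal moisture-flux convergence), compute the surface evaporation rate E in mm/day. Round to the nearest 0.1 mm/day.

dPW/dt = (46.6 − 53.2) mm / (48/24 day) = -3.300 mm/day.
E = dPW/dt + P − C = (-3.300) + 9.71 − (2.1) = 4.3 mm/day.

E ≈ 4.3 mm/day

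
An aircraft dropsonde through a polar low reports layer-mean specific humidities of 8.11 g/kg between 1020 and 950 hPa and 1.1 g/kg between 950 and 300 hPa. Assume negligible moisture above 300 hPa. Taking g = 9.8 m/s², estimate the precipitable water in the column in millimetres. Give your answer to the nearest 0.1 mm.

PW ≈ 13.1 mm

Precipitable water is the column-integrated vapour mass per unit area: PW = (1/g) Σ q̄ Δp, with q in kg/kg and Δp in Pa (1 kg/m² of water = 1 mm).
Layer 1020–950 hPa: Δp = 70 hPa = 7000 Pa, q̄ = 0.00811 kg/kg → 0.00811 × 7000 / 9.8 = 5.79 mm
Layer 950–300 hPa: Δp = 650 hPa = 65000 Pa, q̄ = 0.0011 kg/kg → 0.0011 × 65000 / 9.8 = 7.30 mm
PW = 5.79 + 7.30 = 13.09 ≈ 13.1 mm.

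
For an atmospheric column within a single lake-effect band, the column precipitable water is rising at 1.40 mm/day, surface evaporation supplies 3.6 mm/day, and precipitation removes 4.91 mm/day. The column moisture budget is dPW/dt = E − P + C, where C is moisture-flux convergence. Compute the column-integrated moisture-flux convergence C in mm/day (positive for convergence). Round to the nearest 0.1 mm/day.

dPW/dt = +1.40 mm/day.
C = dPW/dt − E + P = (+1.40) − 3.6 + 4.91 = 2.7 mm/day.

C ≈ 2.7 mm/day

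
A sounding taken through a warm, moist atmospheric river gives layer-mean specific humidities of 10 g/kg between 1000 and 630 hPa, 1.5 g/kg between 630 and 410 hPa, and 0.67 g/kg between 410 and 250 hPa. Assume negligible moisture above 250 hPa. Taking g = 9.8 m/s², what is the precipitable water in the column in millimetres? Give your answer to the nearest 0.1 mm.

Precipitable water is the column-integrated vapour mass per unit area: PW = (1/g) Σ q̄ Δp, with q in kg/kg and Δp in Pa (1 kg/m² of water = 1 mm).
Layer 1000–630 hPa: Δp = 370 hPa = 37000 Pa, q̄ = 0.01 kg/kg → 0.01 × 37000 / 9.8 = 37.76 mm
Layer 630–410 hPa: Δp = 220 hPa = 22000 Pa, q̄ = 0.0015 kg/kg → 0.0015 × 22000 / 9.8 = 3.37 mm
Layer 410–250 hPa: Δp = 160 hPa = 16000 Pa, q̄ = 0.00067 kg/kg → 0.00067 × 16000 / 9.8 = 1.09 mm
PW = 37.76 + 3.37 + 1.09 = 42.22 ≈ 42.2 mm.

PW ≈ 42.2 mm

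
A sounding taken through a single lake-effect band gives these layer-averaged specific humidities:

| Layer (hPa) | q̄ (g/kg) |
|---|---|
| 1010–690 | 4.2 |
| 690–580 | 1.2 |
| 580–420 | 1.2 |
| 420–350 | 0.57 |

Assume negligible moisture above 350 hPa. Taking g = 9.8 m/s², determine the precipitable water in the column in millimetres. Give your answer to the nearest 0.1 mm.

Precipitable water is the column-integrated vapour mass per unit area: PW = (1/g) Σ q̄ Δp, with q in kg/kg and Δp in Pa (1 kg/m² of water = 1 mm).
Layer 1010–690 hPa: Δp = 320 hPa = 32000 Pa, q̄ = 0.0042 kg/kg → 0.0042 × 32000 / 9.8 = 13.71 mm
Layer 690–580 hPa: Δp = 110 hPa = 11000 Pa, q̄ = 0.0012 kg/kg → 0.0012 × 11000 / 9.8 = 1.35 mm
Layer 580–420 hPa: Δp = 160 hPa = 16000 Pa, q̄ = 0.0012 kg/kg → 0.0012 × 16000 / 9.8 = 1.96 mm
Layer 420–350 hPa: Δp = 70 hPa = 7000 Pa, q̄ = 0.00057 kg/kg → 0.00057 × 7000 / 9.8 = 0.41 mm
PW = 13.71 + 1.35 + 1.96 + 0.41 = 17.43 ≈ 17.4 mm.

PW ≈ 17.4 mm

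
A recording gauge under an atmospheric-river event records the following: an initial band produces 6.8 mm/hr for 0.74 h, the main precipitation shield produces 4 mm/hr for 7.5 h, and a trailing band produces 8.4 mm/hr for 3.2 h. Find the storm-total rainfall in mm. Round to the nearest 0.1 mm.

Total = Σ Rᵢ Δtᵢ = 6.8 × 0.74 + 4 × 7.5 + 8.4 × 3.2
      = 5.032 + 30 + 26.88 = 61.9 mm.

total ≈ 61.9 mm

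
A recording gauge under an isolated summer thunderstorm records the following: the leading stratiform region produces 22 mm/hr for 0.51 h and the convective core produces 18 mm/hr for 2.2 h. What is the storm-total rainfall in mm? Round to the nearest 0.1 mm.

Total = Σ Rᵢ Δtᵢ = 22 × 0.51 + 18 × 2.2
      = 11.22 + 39.6 = 50.8 mm.

total ≈ 50.8 mm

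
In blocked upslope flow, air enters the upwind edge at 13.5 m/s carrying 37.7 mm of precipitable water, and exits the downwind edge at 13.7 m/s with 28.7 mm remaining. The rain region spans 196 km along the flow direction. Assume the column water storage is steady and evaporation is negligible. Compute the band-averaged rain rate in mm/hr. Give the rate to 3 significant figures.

Column moisture flux per unit crosswind length is F = V × PW.
Inflow: F_in = 13.5 × 37.7 = 508.95 mm·m/s
Outflow: F_out = 13.7 × 28.7 = 393.19 mm·m/s
Steady-state rate R = (F_in − F_out)/L = (508.95 − 393.19) / 196000 m = 5.906e-04 mm/s.
R = 5.906e-04 × 3600 = 2.13 mm/hr.

R ≈ 2.13 mm/hr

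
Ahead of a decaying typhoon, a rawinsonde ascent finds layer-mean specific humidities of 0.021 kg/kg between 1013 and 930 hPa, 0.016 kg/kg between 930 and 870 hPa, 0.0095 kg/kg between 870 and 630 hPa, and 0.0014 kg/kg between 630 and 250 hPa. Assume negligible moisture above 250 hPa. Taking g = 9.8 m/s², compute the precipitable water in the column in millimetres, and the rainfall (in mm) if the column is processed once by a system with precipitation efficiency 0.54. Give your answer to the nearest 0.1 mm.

Precipitable water is the column-integrated vapour mass per unit area: PW = (1/g) Σ q̄ Δp, with q in kg/kg and Δp in Pa (1 kg/m² of water = 1 mm).
Layer 1013–930 hPa: Δp = 83 hPa = 8300 Pa, q̄ = 0.021 kg/kg → 0.021 × 8300 / 9.8 = 17.79 mm
Layer 930–870 hPa: Δp = 60 hPa = 6000 Pa, q̄ = 0.016 kg/kg → 0.016 × 6000 / 9.8 = 9.80 mm
Layer 870–630 hPa: Δp = 240 hPa = 24000 Pa, q̄ = 0.0095 kg/kg → 0.0095 × 24000 / 9.8 = 23.27 mm
Layer 630–250 hPa: Δp = 380 hPa = 38000 Pa, q̄ = 0.0014 kg/kg → 0.0014 × 38000 / 9.8 = 5.43 mm
PW = 17.79 + 9.80 + 23.27 + 5.43 = 56.29 ≈ 56.3 mm.
Rainfall = ε × PW = 0.54 × 56.3 = 30.4 mm.

PW ≈ 56.3 mm; rainfall ≈ 30.4 mm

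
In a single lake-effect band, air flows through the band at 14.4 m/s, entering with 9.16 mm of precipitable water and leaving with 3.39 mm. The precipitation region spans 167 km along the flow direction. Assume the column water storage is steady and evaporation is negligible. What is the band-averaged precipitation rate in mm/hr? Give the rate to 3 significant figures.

R ≈ 1.79 mm/hr

Column moisture flux per unit crosswind length is F = V × PW.
Inflow: F_in = 14.4 × 9.16 = 131.904 mm·m/s
Outflow: F_out = 14.4 × 3.39 = 48.816 mm·m/s
Steady-state rate R = (F_in − F_out)/L = (131.904 − 48.816) / 167000 m = 4.975e-04 mm/s.
R = 4.975e-04 × 3600 = 1.79 mm/hr.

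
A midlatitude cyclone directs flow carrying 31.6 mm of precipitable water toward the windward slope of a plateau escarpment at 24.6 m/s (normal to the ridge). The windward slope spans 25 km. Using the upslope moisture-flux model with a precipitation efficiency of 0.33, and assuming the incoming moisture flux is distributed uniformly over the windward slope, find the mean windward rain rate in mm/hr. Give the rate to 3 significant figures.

R ≈ 36.9 mm/hr

Incoming column moisture flux per unit ridge length: F = V × PW = 24.6 × 31.6 = 777.36 mm·m/s.
Spread over the 25 km slope with efficiency ε = 0.33: R = ε·F/W = 0.33 × 777.36 / 25000 m = 1.026e-02 mm/s.
R = 1.026e-02 × 3600 = 36.9 mm/hr.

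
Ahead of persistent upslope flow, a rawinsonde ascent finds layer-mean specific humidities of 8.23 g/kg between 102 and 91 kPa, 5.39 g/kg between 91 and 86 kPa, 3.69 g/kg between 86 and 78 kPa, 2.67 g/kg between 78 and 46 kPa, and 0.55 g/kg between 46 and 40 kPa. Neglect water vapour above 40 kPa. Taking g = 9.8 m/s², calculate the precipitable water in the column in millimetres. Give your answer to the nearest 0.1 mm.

PW ≈ 24.1 mm

Precipitable water is the column-integrated vapour mass per unit area: PW = (1/g) Σ q̄ Δp, with q in kg/kg and Δp in Pa (1 kg/m² of water = 1 mm).
Layer 102–91 kPa: Δp = 110 hPa = 11000 Pa, q̄ = 0.00823 kg/kg → 0.00823 × 11000 / 9.8 = 9.24 mm
Layer 91–86 kPa: Δp = 50 hPa = 5000 Pa, q̄ = 0.00539 kg/kg → 0.00539 × 5000 / 9.8 = 2.75 mm
Layer 86–78 kPa: Δp = 80 hPa = 8000 Pa, q̄ = 0.00369 kg/kg → 0.00369 × 8000 / 9.8 = 3.01 mm
Layer 78–46 kPa: Δp = 320 hPa = 32000 Pa, q̄ = 0.00267 kg/kg → 0.00267 × 32000 / 9.8 = 8.72 mm
Layer 46–40 kPa: Δp = 60 hPa = 6000 Pa, q̄ = 0.00055 kg/kg → 0.00055 × 6000 / 9.8 = 0.34 mm
PW = 9.24 + 2.75 + 3.01 + 8.72 + 0.34 = 24.06 ≈ 24.1 mm.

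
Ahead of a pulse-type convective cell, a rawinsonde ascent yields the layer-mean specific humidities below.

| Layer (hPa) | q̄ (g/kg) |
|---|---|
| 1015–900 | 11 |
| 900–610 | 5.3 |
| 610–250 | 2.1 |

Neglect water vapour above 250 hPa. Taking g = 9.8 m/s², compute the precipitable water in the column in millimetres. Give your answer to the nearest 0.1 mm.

Precipitable water is the column-integrated vapour mass per unit area: PW = (1/g) Σ q̄ Δp, with q in kg/kg and Δp in Pa (1 kg/m² of water = 1 mm).
Layer 1015–900 hPa: Δp = 115 hPa = 11500 Pa, q̄ = 0.011 kg/kg → 0.011 × 11500 / 9.8 = 12.91 mm
Layer 900–610 hPa: Δp = 290 hPa = 29000 Pa, q̄ = 0.0053 kg/kg → 0.0053 × 29000 / 9.8 = 15.68 mm
Layer 610–250 hPa: Δp = 360 hPa = 36000 Pa, q̄ = 0.0021 kg/kg → 0.0021 × 36000 / 9.8 = 7.71 mm
PW = 12.91 + 15.68 + 7.71 = 36.30 ≈ 36.3 mm.

PW ≈ 36.3 mm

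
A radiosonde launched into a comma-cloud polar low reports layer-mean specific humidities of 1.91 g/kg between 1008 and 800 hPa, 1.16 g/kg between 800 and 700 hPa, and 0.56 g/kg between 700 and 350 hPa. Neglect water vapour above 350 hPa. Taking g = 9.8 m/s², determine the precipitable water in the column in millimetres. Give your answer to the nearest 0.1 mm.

PW ≈ 7.2 mm

Precipitable water is the column-integrated vapour mass per unit area: PW = (1/g) Σ q̄ Δp, with q in kg/kg and Δp in Pa (1 kg/m² of water = 1 mm).
Layer 1008–800 hPa: Δp = 208 hPa = 20800 Pa, q̄ = 0.00191 kg/kg → 0.00191 × 20800 / 9.8 = 4.05 mm
Layer 800–700 hPa: Δp = 100 hPa = 10000 Pa, q̄ = 0.00116 kg/kg → 0.00116 × 10000 / 9.8 = 1.18 mm
Layer 700–350 hPa: Δp = 350 hPa = 35000 Pa, q̄ = 0.00056 kg/kg → 0.00056 × 35000 / 9.8 = 2.00 mm
PW = 4.05 + 1.18 + 2.00 = 7.23 ≈ 7.2 mm.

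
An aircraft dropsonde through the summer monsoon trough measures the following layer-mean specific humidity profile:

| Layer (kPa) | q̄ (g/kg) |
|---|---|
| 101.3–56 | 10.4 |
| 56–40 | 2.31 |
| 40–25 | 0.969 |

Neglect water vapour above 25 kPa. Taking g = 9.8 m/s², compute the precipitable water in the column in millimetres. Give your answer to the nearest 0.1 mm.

Precipitable water is the column-integrated vapour mass per unit area: PW = (1/g) Σ q̄ Δp, with q in kg/kg and Δp in Pa (1 kg/m² of water = 1 mm).
Layer 101.3–56 kPa: Δp = 453 hPa = 45300 Pa, q̄ = 0.0104 kg/kg → 0.0104 × 45300 / 9.8 = 48.07 mm
Layer 56–40 kPa: Δp = 160 hPa = 16000 Pa, q̄ = 0.00231 kg/kg → 0.00231 × 16000 / 9.8 = 3.77 mm
Layer 40–25 kPa: Δp = 150 hPa = 15000 Pa, q̄ = 0.000969 kg/kg → 0.000969 × 15000 / 9.8 = 1.48 mm
PW = 48.07 + 3.77 + 1.48 = 53.32 ≈ 53.3 mm.

PW ≈ 53.3 mm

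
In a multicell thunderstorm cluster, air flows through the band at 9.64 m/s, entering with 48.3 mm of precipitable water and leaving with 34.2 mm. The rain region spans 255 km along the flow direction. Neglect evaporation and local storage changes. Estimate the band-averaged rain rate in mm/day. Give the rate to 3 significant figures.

Column moisture flux per unit crosswind length is F = V × PW.
Inflow: F_in = 9.64 × 48.3 = 465.612 mm·m/s
Outflow: F_out = 9.64 × 34.2 = 329.688 mm·m/s
Steady-state rate R = (F_in − F_out)/L = (465.612 − 329.688) / 255000 m = 5.330e-04 mm/s.
R = 5.330e-04 × 3600 × 24 = 46.1 mm/day.

R ≈ 46.1 mm/day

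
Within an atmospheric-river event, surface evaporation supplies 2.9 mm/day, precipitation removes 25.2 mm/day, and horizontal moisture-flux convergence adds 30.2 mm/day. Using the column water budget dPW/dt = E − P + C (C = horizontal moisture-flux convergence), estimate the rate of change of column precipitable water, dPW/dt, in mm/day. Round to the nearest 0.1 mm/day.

dPW/dt = E − P + C = 2.9 − 25.2 + (30.2) = 7.9 mm/day.

dPW/dt ≈ 7.9 mm/day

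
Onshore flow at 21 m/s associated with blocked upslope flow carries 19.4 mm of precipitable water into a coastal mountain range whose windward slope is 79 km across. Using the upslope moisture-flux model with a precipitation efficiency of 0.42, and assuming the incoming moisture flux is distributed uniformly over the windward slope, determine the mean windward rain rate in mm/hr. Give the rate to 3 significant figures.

Incoming column moisture flux per unit ridge length: F = V × PW = 21 × 19.4 = 407.4 mm·m/s.
Spread over the 79 km slope with efficiency ε = 0.42: R = ε·F/W = 0.42 × 407.4 / 79000 m = 2.166e-03 mm/s.
R = 2.166e-03 × 3600 = 7.80 mm/hr.

R ≈ 7.80 mm/hr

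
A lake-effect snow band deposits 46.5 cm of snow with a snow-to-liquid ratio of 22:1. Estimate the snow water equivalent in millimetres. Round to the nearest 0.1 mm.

SWE = snow depth / ratio = 46.5 cm / 22 = 2.114 cm = 21.1 mm.

SWE ≈ 21.1 mm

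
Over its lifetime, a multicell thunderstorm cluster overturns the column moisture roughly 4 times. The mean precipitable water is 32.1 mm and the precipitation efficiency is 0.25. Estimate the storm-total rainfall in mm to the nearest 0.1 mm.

Each cycle deposits ε × PW = 0.25 × 32.1 = 8.025 mm.
Over 4 cycles: 4 × 8.025 = 32.1 mm.

rainfall ≈ 32.1 mm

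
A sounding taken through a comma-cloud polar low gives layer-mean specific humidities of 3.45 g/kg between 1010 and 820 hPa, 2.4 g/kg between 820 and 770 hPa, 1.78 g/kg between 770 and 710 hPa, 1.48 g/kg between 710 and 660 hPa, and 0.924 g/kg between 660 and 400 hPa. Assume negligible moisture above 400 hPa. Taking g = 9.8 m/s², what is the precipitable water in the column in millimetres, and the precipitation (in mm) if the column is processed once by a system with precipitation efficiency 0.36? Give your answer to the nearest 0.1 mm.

Precipitable water is the column-integrated vapour mass per unit area: PW = (1/g) Σ q̄ Δp, with q in kg/kg and Δp in Pa (1 kg/m² of water = 1 mm).
Layer 1010–820 hPa: Δp = 190 hPa = 19000 Pa, q̄ = 0.00345 kg/kg → 0.00345 × 19000 / 9.8 = 6.69 mm
Layer 820–770 hPa: Δp = 50 hPa = 5000 Pa, q̄ = 0.0024 kg/kg → 0.0024 × 5000 / 9.8 = 1.22 mm
Layer 770–710 hPa: Δp = 60 hPa = 6000 Pa, q̄ = 0.00178 kg/kg → 0.00178 × 6000 / 9.8 = 1.09 mm
Layer 710–660 hPa: Δp = 50 hPa = 5000 Pa, q̄ = 0.00148 kg/kg → 0.00148 × 5000 / 9.8 = 0.76 mm
Layer 660–400 hPa: Δp = 260 hPa = 26000 Pa, q̄ = 0.000924 kg/kg → 0.000924 × 26000 / 9.8 = 2.45 mm
PW = 6.69 + 1.22 + 1.09 + 0.76 + 2.45 = 12.21 ≈ 12.2 mm.
Precipitation = ε × PW = 0.36 × 12.2 = 4.4 mm.

PW ≈ 12.2 mm; precipitation ≈ 4.4 mm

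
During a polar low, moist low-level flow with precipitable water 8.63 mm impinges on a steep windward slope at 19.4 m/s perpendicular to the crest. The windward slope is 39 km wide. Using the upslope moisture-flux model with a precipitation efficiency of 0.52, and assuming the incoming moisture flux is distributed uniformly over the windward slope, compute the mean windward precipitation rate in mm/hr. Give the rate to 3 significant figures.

Incoming column moisture flux per unit ridge length: F = V × PW = 19.4 × 8.63 = 167.422 mm·m/s.
Spread over the 39 km slope with efficiency ε = 0.52: R = ε·F/W = 0.52 × 167.422 / 39000 m = 2.232e-03 mm/s.
R = 2.232e-03 × 3600 = 8.04 mm/hr.

R ≈ 8.04 mm/hr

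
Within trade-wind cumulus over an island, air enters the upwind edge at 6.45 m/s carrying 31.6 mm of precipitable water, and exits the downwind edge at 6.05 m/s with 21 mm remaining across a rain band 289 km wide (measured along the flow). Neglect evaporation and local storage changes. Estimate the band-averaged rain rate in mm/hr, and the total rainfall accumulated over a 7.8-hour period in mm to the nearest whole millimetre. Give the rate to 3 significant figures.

R ≈ 0.956 mm/hr; total ≈ 7 mm

Column moisture flux per unit crosswind length is F = V × PW.
Inflow: F_in = 6.45 × 31.6 = 203.82 mm·m/s
Outflow: F_out = 6.05 × 21 = 127.05 mm·m/s
Steady-state rate R = (F_in − F_out)/L = (203.82 − 127.05) / 289000 m = 2.656e-04 mm/s.
R = 2.656e-04 × 3600 = 0.956 mm/hr.
Over 7.8 h: total = 0.956 × 7.8 = 7.4568 ≈ 7 mm.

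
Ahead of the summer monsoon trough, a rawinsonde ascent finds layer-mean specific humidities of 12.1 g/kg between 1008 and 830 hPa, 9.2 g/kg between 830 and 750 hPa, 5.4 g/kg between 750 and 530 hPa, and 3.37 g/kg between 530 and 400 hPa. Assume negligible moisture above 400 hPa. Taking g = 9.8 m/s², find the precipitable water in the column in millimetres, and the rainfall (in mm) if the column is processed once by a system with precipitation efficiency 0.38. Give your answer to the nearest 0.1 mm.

Precipitable water is the column-integrated vapour mass per unit area: PW = (1/g) Σ q̄ Δp, with q in kg/kg and Δp in Pa (1 kg/m² of water = 1 mm).
Layer 1008–830 hPa: Δp = 178 hPa = 17800 Pa, q̄ = 0.0121 kg/kg → 0.0121 × 17800 / 9.8 = 21.98 mm
Layer 830–750 hPa: Δp = 80 hPa = 8000 Pa, q̄ = 0.0092 kg/kg → 0.0092 × 8000 / 9.8 = 7.51 mm
Layer 750–530 hPa: Δp = 220 hPa = 22000 Pa, q̄ = 0.0054 kg/kg → 0.0054 × 22000 / 9.8 = 12.12 mm
Layer 530–400 hPa: Δp = 130 hPa = 13000 Pa, q̄ = 0.00337 kg/kg → 0.00337 × 13000 / 9.8 = 4.47 mm
PW = 21.98 + 7.51 + 12.12 + 4.47 = 46.08 ≈ 46.1 mm.
Rainfall = ε × PW = 0.38 × 46.1 = 17.5 mm.

PW ≈ 46.1 mm; rainfall ≈ 17.5 mm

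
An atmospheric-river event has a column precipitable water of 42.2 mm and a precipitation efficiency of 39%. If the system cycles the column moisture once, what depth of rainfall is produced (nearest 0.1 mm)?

rainfall ≈ 16.5 mm

Rainfall = ε × PW = 0.39 × 42.2 = 16.5 mm.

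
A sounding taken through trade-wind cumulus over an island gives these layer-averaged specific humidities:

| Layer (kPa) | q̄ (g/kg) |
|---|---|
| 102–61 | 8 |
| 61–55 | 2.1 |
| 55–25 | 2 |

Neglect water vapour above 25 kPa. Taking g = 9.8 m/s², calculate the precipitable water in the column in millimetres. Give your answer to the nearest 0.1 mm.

Precipitable water is the column-integrated vapour mass per unit area: PW = (1/g) Σ q̄ Δp, with q in kg/kg and Δp in Pa (1 kg/m² of water = 1 mm).
Layer 102–61 kPa: Δp = 410 hPa = 41000 Pa, q̄ = 0.008 kg/kg → 0.008 × 41000 / 9.8 = 33.47 mm
Layer 61–55 kPa: Δp = 60 hPa = 6000 Pa, q̄ = 0.0021 kg/kg → 0.0021 × 6000 / 9.8 = 1.29 mm
Layer 55–25 kPa: Δp = 300 hPa = 30000 Pa, q̄ = 0.002 kg/kg → 0.002 × 30000 / 9.8 = 6.12 mm
PW = 33.47 + 1.29 + 6.12 = 40.88 ≈ 40.9 mm.

PW ≈ 40.9 mm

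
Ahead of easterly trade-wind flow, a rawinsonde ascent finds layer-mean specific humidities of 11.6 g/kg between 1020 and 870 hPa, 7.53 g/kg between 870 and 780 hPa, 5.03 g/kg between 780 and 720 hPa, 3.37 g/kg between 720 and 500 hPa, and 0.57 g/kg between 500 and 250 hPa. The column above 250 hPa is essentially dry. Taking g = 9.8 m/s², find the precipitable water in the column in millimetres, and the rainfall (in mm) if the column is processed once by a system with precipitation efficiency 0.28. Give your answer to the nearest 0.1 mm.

PW ≈ 36.8 mm; rainfall ≈ 10.3 mm

Precipitable water is the column-integrated vapour mass per unit area: PW = (1/g) Σ q̄ Δp, with q in kg/kg and Δp in Pa (1 kg/m² of water = 1 mm).
Layer 1020–870 hPa: Δp = 150 hPa = 15000 Pa, q̄ = 0.0116 kg/kg → 0.0116 × 15000 / 9.8 = 17.76 mm
Layer 870–780 hPa: Δp = 90 hPa = 9000 Pa, q̄ = 0.00753 kg/kg → 0.00753 × 9000 / 9.8 = 6.92 mm
Layer 780–720 hPa: Δp = 60 hPa = 6000 Pa, q̄ = 0.00503 kg/kg → 0.00503 × 6000 / 9.8 = 3.08 mm
Layer 720–500 hPa: Δp = 220 hPa = 22000 Pa, q̄ = 0.00337 kg/kg → 0.00337 × 22000 / 9.8 = 7.57 mm
Layer 500–250 hPa: Δp = 250 hPa = 25000 Pa, q̄ = 0.00057 kg/kg → 0.00057 × 25000 / 9.8 = 1.45 mm
PW = 17.76 + 6.92 + 3.08 + 7.57 + 1.45 = 36.78 ≈ 36.8 mm.
Rainfall = ε × PW = 0.28 × 36.8 = 10.3 mm.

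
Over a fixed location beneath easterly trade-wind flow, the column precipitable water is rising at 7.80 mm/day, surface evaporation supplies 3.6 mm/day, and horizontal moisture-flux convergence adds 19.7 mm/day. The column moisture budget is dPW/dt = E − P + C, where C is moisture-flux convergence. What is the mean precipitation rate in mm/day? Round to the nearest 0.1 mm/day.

dPW/dt = +7.80 mm/day.
P = E + C − dPW/dt = 3.6 + (19.7) − (+7.80) = 15.5 mm/day.

P ≈ 15.5 mm/day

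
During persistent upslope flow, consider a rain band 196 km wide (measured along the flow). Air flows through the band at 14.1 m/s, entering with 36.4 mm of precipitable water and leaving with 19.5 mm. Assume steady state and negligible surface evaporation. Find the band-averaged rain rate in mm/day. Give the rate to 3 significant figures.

Column moisture flux per unit crosswind length is F = V × PW.
Inflow: F_in = 14.1 × 36.4 = 513.24 mm·m/s
Outflow: F_out = 14.1 × 19.5 = 274.95 mm·m/s
Steady-state rate R = (F_in − F_out)/L = (513.24 − 274.95) / 196000 m = 1.216e-03 mm/s.
R = 1.216e-03 × 3600 × 24 = 105 mm/day.

R ≈ 105 mm/day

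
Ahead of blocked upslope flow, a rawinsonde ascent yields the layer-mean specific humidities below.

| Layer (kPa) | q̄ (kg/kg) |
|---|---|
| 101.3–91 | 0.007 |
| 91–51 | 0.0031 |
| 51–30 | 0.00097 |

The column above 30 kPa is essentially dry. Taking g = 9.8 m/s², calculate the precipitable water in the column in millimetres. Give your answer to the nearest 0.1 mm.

Precipitable water is the column-integrated vapour mass per unit area: PW = (1/g) Σ q̄ Δp, with q in kg/kg and Δp in Pa (1 kg/m² of water = 1 mm).
Layer 101.3–91 kPa: Δp = 103 hPa = 10300 Pa, q̄ = 0.007 kg/kg → 0.007 × 10300 / 9.8 = 7.36 mm
Layer 91–51 kPa: Δp = 400 hPa = 40000 Pa, q̄ = 0.0031 kg/kg → 0.0031 × 40000 / 9.8 = 12.65 mm
Layer 51–30 kPa: Δp = 210 hPa = 21000 Pa, q̄ = 0.00097 kg/kg → 0.00097 × 21000 / 9.8 = 2.08 mm
PW = 7.36 + 12.65 + 2.08 = 22.09 ≈ 22.1 mm.

PW ≈ 22.1 mm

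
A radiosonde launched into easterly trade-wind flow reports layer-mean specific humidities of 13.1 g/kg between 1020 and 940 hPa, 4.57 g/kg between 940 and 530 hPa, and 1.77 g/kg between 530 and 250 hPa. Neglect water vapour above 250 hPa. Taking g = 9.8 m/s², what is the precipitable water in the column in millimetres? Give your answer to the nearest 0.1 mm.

Precipitable water is the column-integrated vapour mass per unit area: PW = (1/g) Σ q̄ Δp, with q in kg/kg and Δp in Pa (1 kg/m² of water = 1 mm).
Layer 1020–940 hPa: Δp = 80 hPa = 8000 Pa, q̄ = 0.0131 kg/kg → 0.0131 × 8000 / 9.8 = 10.69 mm
Layer 940–530 hPa: Δp = 410 hPa = 41000 Pa, q̄ = 0.00457 kg/kg → 0.00457 × 41000 / 9.8 = 19.12 mm
Layer 530–250 hPa: Δp = 280 hPa = 28000 Pa, q̄ = 0.00177 kg/kg → 0.00177 × 28000 / 9.8 = 5.06 mm
PW = 10.69 + 19.12 + 5.06 = 34.87 ≈ 34.9 mm.

PW ≈ 34.9 mm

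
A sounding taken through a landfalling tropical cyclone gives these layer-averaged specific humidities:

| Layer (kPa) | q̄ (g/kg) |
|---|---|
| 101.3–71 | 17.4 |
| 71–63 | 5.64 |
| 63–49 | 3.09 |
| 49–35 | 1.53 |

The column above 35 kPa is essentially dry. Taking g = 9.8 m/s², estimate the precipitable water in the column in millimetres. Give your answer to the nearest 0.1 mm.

PW ≈ 65.0 mm

Precipitable water is the column-integrated vapour mass per unit area: PW = (1/g) Σ q̄ Δp, with q in kg/kg and Δp in Pa (1 kg/m² of water = 1 mm).
Layer 101.3–71 kPa: Δp = 303 hPa = 30300 Pa, q̄ = 0.0174 kg/kg → 0.0174 × 30300 / 9.8 = 53.80 mm
Layer 71–63 kPa: Δp = 80 hPa = 8000 Pa, q̄ = 0.00564 kg/kg → 0.00564 × 8000 / 9.8 = 4.60 mm
Layer 63–49 kPa: Δp = 140 hPa = 14000 Pa, q̄ = 0.00309 kg/kg → 0.00309 × 14000 / 9.8 = 4.41 mm
Layer 49–35 kPa: Δp = 140 hPa = 14000 Pa, q̄ = 0.00153 kg/kg → 0.00153 × 14000 / 9.8 = 2.19 mm
PW = 53.80 + 4.60 + 4.41 + 2.19 = 65.00 ≈ 65.0 mm.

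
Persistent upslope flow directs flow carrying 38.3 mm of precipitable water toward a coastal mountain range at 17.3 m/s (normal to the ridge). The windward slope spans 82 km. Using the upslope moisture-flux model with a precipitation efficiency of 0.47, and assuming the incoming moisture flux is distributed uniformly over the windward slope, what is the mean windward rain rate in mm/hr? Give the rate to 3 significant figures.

R ≈ 13.7 mm/hr

Incoming column moisture flux per unit ridge length: F = V × PW = 17.3 × 38.3 = 662.59 mm·m/s.
Spread over the 82 km slope with efficiency ε = 0.47: R = ε·F/W = 0.47 × 662.59 / 82000 m = 3.798e-03 mm/s.
R = 3.798e-03 × 3600 = 13.7 mm/hr.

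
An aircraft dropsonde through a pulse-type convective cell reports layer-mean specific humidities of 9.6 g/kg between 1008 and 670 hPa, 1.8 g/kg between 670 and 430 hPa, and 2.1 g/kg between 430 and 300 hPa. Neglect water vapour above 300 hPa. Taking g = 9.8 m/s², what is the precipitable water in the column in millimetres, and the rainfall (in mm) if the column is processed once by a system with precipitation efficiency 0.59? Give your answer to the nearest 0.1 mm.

PW ≈ 40.3 mm; rainfall ≈ 23.8 mm

Precipitable water is the column-integrated vapour mass per unit area: PW = (1/g) Σ q̄ Δp, with q in kg/kg and Δp in Pa (1 kg/m² of water = 1 mm).
Layer 1008–670 hPa: Δp = 338 hPa = 33800 Pa, q̄ = 0.0096 kg/kg → 0.0096 × 33800 / 9.8 = 33.11 mm
Layer 670–430 hPa: Δp = 240 hPa = 24000 Pa, q̄ = 0.0018 kg/kg → 0.0018 × 24000 / 9.8 = 4.41 mm
Layer 430–300 hPa: Δp = 130 hPa = 13000 Pa, q̄ = 0.0021 kg/kg → 0.0021 × 13000 / 9.8 = 2.79 mm
PW = 33.11 + 4.41 + 2.79 = 40.31 ≈ 40.3 mm.
Rainfall = ε × PW = 0.59 × 40.3 = 23.8 mm.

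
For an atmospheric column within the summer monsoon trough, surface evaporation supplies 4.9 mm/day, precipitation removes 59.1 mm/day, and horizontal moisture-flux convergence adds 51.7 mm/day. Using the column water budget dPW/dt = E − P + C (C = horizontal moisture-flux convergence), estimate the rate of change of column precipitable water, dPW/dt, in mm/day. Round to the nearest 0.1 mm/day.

dPW/dt = E − P + C = 4.9 − 59.1 + (51.7) = -2.5 mm/day.

dPW/dt ≈ -2.5 mm/day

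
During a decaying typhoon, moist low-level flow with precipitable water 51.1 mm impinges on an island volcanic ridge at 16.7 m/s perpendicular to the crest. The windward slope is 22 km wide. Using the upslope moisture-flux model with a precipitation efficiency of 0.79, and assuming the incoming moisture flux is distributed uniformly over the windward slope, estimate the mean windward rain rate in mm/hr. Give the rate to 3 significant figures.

Incoming column moisture flux per unit ridge length: F = V × PW = 16.7 × 51.1 = 853.37 mm·m/s.
Spread over the 22 km slope with efficiency ε = 0.79: R = ε·F/W = 0.79 × 853.37 / 22000 m = 3.064e-02 mm/s.
R = 3.064e-02 × 3600 = 110 mm/hr.

R ≈ 110 mm/hr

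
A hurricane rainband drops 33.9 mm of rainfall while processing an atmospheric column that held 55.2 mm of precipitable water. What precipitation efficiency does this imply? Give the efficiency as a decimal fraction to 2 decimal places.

ε ≈ 0.61

ε = rainfall / PW = 33.9 / 55.2 = 0.61.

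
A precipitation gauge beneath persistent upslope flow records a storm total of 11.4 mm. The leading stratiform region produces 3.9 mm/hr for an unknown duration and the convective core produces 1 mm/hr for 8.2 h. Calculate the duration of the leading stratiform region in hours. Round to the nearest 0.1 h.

Known phases: 1 × 8.2 = 8.2 mm.
Remaining depth = 11.4 − 8.2 = 3.2 mm.
Duration = 3.2 / 3.9 = 0.8 h.

duration ≈ 0.8 h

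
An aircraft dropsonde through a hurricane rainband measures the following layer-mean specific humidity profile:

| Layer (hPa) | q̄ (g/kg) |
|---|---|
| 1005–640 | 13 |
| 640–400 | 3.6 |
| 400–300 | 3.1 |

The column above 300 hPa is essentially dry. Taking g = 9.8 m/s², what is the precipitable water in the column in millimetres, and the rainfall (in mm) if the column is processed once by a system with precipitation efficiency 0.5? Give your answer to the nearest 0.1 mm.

PW ≈ 60.4 mm; rainfall ≈ 30.2 mm

Precipitable water is the column-integrated vapour mass per unit area: PW = (1/g) Σ q̄ Δp, with q in kg/kg and Δp in Pa (1 kg/m² of water = 1 mm).
Layer 1005–640 hPa: Δp = 365 hPa = 36500 Pa, q̄ = 0.013 kg/kg → 0.013 × 36500 / 9.8 = 48.42 mm
Layer 640–400 hPa: Δp = 240 hPa = 24000 Pa, q̄ = 0.0036 kg/kg → 0.0036 × 24000 / 9.8 = 8.82 mm
Layer 400–300 hPa: Δp = 100 hPa = 10000 Pa, q̄ = 0.0031 kg/kg → 0.0031 × 10000 / 9.8 = 3.16 mm
PW = 48.42 + 8.82 + 3.16 = 60.40 ≈ 60.4 mm.
Rainfall = ε × PW = 0.5 × 60.4 = 30.2 mm.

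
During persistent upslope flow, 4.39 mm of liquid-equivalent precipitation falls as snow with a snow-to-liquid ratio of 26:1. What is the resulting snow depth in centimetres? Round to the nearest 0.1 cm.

snow depth ≈ 11.4 cm

Snow depth = liquid × ratio = 4.39 mm × 26 = 114.14 mm = 11.4 cm.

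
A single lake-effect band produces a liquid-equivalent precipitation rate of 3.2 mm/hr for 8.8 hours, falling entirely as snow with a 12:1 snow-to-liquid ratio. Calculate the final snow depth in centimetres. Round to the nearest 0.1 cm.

Liquid-equivalent depth = 3.2 × 8.8 = 28.16 mm.
Snow depth = 28.16 mm × 12 = 337.92 mm = 33.8 cm.

snow depth ≈ 33.8 cm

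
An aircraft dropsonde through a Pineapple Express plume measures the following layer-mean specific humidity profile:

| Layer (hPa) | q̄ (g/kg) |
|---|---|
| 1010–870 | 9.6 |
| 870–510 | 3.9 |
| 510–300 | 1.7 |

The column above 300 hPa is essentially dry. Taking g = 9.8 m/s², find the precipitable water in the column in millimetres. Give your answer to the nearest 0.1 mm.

Precipitable water is the column-integrated vapour mass per unit area: PW = (1/g) Σ q̄ Δp, with q in kg/kg and Δp in Pa (1 kg/m² of water = 1 mm).
Layer 1010–870 hPa: Δp = 140 hPa = 14000 Pa, q̄ = 0.0096 kg/kg → 0.0096 × 14000 / 9.8 = 13.71 mm
Layer 870–510 hPa: Δp = 360 hPa = 36000 Pa, q̄ = 0.0039 kg/kg → 0.0039 × 36000 / 9.8 = 14.33 mm
Layer 510–300 hPa: Δp = 210 hPa = 21000 Pa, q̄ = 0.0017 kg/kg → 0.0017 × 21000 / 9.8 = 3.64 mm
PW = 13.71 + 14.33 + 3.64 = 31.68 ≈ 31.7 mm.

PW ≈ 31.7 mm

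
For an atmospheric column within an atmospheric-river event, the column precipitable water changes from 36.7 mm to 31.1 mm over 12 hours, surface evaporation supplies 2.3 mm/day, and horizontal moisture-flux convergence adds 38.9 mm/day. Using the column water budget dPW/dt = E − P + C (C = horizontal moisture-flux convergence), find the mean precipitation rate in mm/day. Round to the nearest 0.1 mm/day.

P ≈ 52.4 mm/day

dPW/dt = (31.1 − 36.7) mm / (12/24 day) = -11.200 mm/day.
P = E + C − dPW/dt = 2.3 + (38.9) − (-11.200) = 52.4 mm/day.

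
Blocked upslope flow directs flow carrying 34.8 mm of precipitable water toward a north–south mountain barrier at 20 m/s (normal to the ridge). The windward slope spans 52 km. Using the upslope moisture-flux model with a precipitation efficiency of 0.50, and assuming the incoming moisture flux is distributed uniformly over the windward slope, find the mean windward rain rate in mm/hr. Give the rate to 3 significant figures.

Incoming column moisture flux per unit ridge length: F = V × PW = 20 × 34.8 = 696 mm·m/s.
Spread over the 52 km slope with efficiency ε = 0.50: R = ε·F/W = 0.50 × 696 / 52000 m = 6.692e-03 mm/s.
R = 6.692e-03 × 3600 = 24.1 mm/hr.

R ≈ 24.1 mm/hr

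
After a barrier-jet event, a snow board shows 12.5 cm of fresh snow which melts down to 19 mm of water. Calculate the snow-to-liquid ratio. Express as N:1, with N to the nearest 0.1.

Ratio = snow depth / SWE = 125 mm / 19 mm = 6.6, i.e. 6.6:1.

ratio ≈ 6.6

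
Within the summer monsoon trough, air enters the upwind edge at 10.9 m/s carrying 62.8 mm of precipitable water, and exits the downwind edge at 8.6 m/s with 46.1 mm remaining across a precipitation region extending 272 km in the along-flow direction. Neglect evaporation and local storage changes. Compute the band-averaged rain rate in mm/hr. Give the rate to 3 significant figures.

Column moisture flux per unit crosswind length is F = V × PW.
Inflow: F_in = 10.9 × 62.8 = 684.52 mm·m/s
Outflow: F_out = 8.6 × 46.1 = 396.46 mm·m/s
Steady-state rate R = (F_in − F_out)/L = (684.52 − 396.46) / 272000 m = 1.059e-03 mm/s.
R = 1.059e-03 × 3600 = 3.81 mm/hr.

R ≈ 3.81 mm/hr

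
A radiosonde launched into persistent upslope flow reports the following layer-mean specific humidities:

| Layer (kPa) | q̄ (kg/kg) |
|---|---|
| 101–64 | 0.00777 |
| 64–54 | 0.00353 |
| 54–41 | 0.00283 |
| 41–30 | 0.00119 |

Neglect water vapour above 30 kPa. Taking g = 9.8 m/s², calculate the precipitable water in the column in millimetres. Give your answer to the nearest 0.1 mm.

Precipitable water is the column-integrated vapour mass per unit area: PW = (1/g) Σ q̄ Δp, with q in kg/kg and Δp in Pa (1 kg/m² of water = 1 mm).
Layer 101–64 kPa: Δp = 370 hPa = 37000 Pa, q̄ = 0.00777 kg/kg → 0.00777 × 37000 / 9.8 = 29.34 mm
Layer 64–54 kPa: Δp = 100 hPa = 10000 Pa, q̄ = 0.00353 kg/kg → 0.00353 × 10000 / 9.8 = 3.60 mm
Layer 54–41 kPa: Δp = 130 hPa = 13000 Pa, q̄ = 0.00283 kg/kg → 0.00283 × 13000 / 9.8 = 3.75 mm
Layer 41–30 kPa: Δp = 110 hPa = 11000 Pa, q̄ = 0.00119 kg/kg → 0.00119 × 11000 / 9.8 = 1.34 mm
PW = 29.34 + 3.60 + 3.75 + 1.34 = 38.03 ≈ 38.0 mm.

PW ≈ 38.0 mm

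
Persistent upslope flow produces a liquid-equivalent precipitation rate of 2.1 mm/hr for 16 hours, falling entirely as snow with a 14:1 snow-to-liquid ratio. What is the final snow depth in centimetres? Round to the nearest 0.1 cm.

snow depth ≈ 47.0 cm

Liquid-equivalent depth = 2.1 × 16 = 33.6 mm.
Snow depth = 33.6 mm × 14 = 470.4 mm = 47.0 cm.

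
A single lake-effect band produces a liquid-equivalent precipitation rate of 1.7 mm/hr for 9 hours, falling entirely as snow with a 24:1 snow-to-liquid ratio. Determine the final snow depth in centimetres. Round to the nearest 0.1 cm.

Liquid-equivalent depth = 1.7 × 9 = 15.3 mm.
Snow depth = 15.3 mm × 24 = 367.2 mm = 36.7 cm.

snow depth ≈ 36.7 cm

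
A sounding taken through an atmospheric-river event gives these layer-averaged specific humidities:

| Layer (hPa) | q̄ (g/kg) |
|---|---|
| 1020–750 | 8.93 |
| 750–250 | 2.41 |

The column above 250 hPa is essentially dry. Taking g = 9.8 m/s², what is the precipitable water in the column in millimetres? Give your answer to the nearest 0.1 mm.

PW ≈ 36.9 mm

Precipitable water is the column-integrated vapour mass per unit area: PW = (1/g) Σ q̄ Δp, with q in kg/kg and Δp in Pa (1 kg/m² of water = 1 mm).
Layer 1020–750 hPa: Δp = 270 hPa = 27000 Pa, q̄ = 0.00893 kg/kg → 0.00893 × 27000 / 9.8 = 24.60 mm
Layer 750–250 hPa: Δp = 500 hPa = 50000 Pa, q̄ = 0.00241 kg/kg → 0.00241 × 50000 / 9.8 = 12.30 mm
PW = 24.60 + 12.30 = 36.90 ≈ 36.9 mm.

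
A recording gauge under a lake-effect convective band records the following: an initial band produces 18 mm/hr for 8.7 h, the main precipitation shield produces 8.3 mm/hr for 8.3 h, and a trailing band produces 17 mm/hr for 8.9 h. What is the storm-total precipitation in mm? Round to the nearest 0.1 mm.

Total = Σ Rᵢ Δtᵢ = 18 × 8.7 + 8.3 × 8.3 + 17 × 8.9
      = 156.6 + 68.89 + 151.3 = 376.8 mm.

total ≈ 376.8 mm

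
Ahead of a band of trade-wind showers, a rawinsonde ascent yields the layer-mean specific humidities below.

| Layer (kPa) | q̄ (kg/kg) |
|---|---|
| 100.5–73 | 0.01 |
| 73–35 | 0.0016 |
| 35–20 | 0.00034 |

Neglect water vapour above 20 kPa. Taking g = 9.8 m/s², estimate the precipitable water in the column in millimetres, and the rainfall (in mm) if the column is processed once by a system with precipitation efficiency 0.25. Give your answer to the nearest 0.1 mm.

Precipitable water is the column-integrated vapour mass per unit area: PW = (1/g) Σ q̄ Δp, with q in kg/kg and Δp in Pa (1 kg/m² of water = 1 mm).
Layer 100.5–73 kPa: Δp = 275 hPa = 27500 Pa, q̄ = 0.01 kg/kg → 0.01 × 27500 / 9.8 = 28.06 mm
Layer 73–35 kPa: Δp = 380 hPa = 38000 Pa, q̄ = 0.0016 kg/kg → 0.0016 × 38000 / 9.8 = 6.20 mm
Layer 35–20 kPa: Δp = 150 hPa = 15000 Pa, q̄ = 0.00034 kg/kg → 0.00034 × 15000 / 9.8 = 0.52 mm
PW = 28.06 + 6.20 + 0.52 = 34.78 ≈ 34.8 mm.
Rainfall = ε × PW = 0.25 × 34.8 = 8.7 mm.

PW ≈ 34.8 mm; rainfall ≈ 8.7 mm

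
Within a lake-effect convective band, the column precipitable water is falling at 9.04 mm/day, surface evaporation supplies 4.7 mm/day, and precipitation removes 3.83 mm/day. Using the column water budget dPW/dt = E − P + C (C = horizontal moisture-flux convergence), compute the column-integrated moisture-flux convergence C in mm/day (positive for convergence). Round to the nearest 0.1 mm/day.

C ≈ -9.9 mm/day

dPW/dt = -9.04 mm/day.
C = dPW/dt − E + P = (-9.04) − 4.7 + 3.83 = -9.9 mm/day.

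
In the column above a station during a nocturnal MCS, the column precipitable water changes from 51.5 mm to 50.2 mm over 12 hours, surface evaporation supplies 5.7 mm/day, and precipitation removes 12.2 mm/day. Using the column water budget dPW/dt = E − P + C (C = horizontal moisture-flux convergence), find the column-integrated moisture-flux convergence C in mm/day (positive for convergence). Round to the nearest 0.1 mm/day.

C ≈ 3.9 mm/day

dPW/dt = (50.2 − 51.5) mm / (12/24 day) = -2.600 mm/day.
C = dPW/dt − E + P = (-2.600) − 5.7 + 12.2 = 3.9 mm/day.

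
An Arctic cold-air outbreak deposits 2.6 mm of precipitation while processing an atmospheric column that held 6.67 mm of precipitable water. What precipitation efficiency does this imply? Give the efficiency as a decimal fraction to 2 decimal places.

ε = precipitation / PW = 2.6 / 6.67 = 0.39.

ε ≈ 0.39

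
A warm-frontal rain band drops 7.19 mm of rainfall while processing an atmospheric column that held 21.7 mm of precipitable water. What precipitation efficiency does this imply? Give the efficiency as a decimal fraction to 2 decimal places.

ε ≈ 0.33

ε = rainfall / PW = 7.19 / 21.7 = 0.33.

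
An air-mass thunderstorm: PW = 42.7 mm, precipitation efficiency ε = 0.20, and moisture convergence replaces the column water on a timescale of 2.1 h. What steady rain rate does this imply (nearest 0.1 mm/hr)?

R ≈ 4.1 mm/hr

Each overturning extracts ε × PW = 0.20 × 42.7 = 8.54 mm.
Rate = ε·PW / τ = 8.54 / 2.1 h = 4.1 mm/hr.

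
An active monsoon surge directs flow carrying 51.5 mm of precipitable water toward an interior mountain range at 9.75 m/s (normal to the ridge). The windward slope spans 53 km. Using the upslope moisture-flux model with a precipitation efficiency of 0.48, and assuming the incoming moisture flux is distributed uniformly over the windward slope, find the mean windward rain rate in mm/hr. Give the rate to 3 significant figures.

Incoming column moisture flux per unit ridge length: F = V × PW = 9.75 × 51.5 = 502.125 mm·m/s.
Spread over the 53 km slope with efficiency ε = 0.48: R = ε·F/W = 0.48 × 502.125 / 53000 m = 4.548e-03 mm/s.
R = 4.548e-03 × 3600 = 16.4 mm/hr.

R ≈ 16.4 mm/hr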